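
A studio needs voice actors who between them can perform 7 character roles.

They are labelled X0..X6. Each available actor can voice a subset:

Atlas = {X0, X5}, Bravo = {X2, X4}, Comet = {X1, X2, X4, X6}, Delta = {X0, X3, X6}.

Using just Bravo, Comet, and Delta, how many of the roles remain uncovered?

1

Union of Bravo, Comet, Delta = {X0, X1, X2, X3, X4, X6}.
Not covered: X5 — 1 role.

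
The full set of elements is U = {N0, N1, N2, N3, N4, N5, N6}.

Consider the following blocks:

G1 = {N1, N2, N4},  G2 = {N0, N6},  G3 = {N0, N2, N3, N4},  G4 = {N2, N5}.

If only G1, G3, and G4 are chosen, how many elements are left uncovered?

1

Union of G1, G3, G4 = {N0, N1, N2, N3, N4, N5}.
Not covered: N6 — 1 element.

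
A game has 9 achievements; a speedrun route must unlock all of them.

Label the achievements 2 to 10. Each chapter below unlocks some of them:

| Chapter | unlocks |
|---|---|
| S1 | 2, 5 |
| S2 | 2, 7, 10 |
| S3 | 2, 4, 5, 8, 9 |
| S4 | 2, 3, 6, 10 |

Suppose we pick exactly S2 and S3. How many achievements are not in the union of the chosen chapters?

Union of S2, S3 = {2, 4, 5, 7, 8, 9, 10}.
Not covered: 3, 6 — 2 achievements.

2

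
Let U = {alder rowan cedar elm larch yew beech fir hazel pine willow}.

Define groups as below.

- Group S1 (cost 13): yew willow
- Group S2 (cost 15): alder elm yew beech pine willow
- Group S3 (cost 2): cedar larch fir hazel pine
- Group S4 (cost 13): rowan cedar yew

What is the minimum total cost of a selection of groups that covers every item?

30

S2, S3, S4 together cover every item (S2 ∪ S3 ∪ S4 = {alder, rowan, cedar, elm, larch, yew, beech, fir, hazel, pine, willow}); total cost 15 + 2 + 13 = 30.
No covering selection has total cost below 30.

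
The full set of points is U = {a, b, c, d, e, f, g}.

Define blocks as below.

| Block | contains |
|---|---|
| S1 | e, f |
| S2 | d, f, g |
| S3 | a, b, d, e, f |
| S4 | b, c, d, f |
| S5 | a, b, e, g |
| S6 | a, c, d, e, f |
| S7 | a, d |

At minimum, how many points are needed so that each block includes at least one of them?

2

H = {d, e} meets every block (each contains at least one member of H), and |H| = 2.
The blocks S1, S7 are pairwise disjoint, so any hitting set needs a separate point for each — at least 2. Hence 2 is optimal.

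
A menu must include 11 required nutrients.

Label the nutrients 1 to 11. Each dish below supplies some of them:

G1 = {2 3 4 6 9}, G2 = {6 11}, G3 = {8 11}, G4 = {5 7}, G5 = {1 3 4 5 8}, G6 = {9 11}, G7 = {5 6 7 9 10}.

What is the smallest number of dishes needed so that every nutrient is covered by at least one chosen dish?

4

Take {G1, G5, G6, G7}. Their union is {1, 2, 3, 4, 5, 6, 7, 8, 9, 10, 11}, which is all 11 nutrients.
No 3 of the 7 dishes cover everything (all 35 combinations miss at least one nutrient), so 4 is optimal.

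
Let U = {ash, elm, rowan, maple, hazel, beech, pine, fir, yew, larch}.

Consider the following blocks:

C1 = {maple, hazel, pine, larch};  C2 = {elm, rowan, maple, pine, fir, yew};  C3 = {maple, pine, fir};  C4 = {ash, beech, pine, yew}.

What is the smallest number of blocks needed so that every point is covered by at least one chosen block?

3

C1 and C2 and C4 together: C1 ∪ C2 ∪ C4 = {ash, elm, rowan, maple, hazel, beech, pine, fir, yew, larch} — every point is covered.
Only C4 contains ash, so C4 is forced; the remaining 6 points need at least 2 more blocks (each remaining block adds at most 4) — so at least 3 blocks are needed, and 3 is optimal.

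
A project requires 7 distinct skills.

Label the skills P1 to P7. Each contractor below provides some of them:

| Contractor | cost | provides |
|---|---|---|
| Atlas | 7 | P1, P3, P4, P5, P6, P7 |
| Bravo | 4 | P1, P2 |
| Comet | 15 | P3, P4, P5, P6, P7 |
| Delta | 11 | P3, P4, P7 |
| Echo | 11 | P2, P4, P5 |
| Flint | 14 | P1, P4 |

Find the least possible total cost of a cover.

11

Atlas, Bravo together cover every skill (Atlas ∪ Bravo = {P1, P2, P3, P4, P5, P6, P7}); total cost 7 + 4 = 11.
No covering selection has total cost below 11.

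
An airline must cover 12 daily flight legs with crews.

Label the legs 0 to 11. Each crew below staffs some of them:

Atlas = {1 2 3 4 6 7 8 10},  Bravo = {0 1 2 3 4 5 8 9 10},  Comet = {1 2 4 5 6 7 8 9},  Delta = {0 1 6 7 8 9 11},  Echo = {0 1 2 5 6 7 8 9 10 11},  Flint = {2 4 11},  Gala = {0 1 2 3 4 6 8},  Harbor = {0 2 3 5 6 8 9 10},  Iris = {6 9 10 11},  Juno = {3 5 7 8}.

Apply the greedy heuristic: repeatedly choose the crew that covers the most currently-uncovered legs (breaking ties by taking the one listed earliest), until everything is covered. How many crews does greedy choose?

2

Greedy: pick Echo (covers 10 new) → pick Atlas (covers 2 new). Total picks: 2.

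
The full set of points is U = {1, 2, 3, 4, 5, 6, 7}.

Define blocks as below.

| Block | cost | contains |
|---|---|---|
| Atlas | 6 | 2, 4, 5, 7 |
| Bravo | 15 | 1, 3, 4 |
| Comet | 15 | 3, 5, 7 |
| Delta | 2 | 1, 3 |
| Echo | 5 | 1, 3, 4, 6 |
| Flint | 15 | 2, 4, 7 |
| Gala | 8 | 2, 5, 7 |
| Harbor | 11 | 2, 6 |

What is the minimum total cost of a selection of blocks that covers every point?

11

Atlas, Echo together cover every point (Atlas ∪ Echo = {1, 2, 3, 4, 5, 6, 7}); total cost 6 + 5 = 11.
The greedy pick Delta, Atlas, Echo costs 13; no covering selection beats 11.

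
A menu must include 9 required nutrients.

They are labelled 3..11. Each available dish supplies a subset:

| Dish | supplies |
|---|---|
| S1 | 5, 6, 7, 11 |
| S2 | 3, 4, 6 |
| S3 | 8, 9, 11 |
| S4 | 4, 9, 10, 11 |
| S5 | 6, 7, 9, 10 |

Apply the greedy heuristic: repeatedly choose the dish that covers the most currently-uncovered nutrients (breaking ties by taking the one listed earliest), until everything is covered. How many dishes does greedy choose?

Greedy: pick S1 (covers 4 new) → pick S4 (covers 3 new) → pick S2 (covers 1 new) → pick S3 (covers 1 new). Total picks: 4.

4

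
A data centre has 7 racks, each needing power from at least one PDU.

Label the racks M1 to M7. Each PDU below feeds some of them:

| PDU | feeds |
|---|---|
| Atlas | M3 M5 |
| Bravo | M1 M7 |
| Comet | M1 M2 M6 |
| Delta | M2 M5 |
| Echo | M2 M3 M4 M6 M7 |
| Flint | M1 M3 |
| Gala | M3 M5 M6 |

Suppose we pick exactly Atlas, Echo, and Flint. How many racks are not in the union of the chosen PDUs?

0

Union of Atlas, Echo, Flint = {M1, M2, M3, M4, M5, M6, M7} — that's every rack, so 0 are uncovered.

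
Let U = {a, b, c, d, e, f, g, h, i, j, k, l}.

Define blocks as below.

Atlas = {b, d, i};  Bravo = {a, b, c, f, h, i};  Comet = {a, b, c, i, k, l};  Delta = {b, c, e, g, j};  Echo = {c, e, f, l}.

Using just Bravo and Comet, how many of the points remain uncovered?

Union of Bravo, Comet = {a, b, c, f, h, i, k, l}.
Not covered: d, e, g, j — 4 points.

4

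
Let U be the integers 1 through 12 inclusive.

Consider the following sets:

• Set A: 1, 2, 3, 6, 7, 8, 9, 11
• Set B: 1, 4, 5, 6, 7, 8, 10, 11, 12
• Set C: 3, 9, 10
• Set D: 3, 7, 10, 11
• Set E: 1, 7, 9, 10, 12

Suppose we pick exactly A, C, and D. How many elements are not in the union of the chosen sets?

3

Union of A, C, D = {1, 2, 3, 6, 7, 8, 9, 10, 11}.
Not covered: 4, 5, 12 — 3 elements.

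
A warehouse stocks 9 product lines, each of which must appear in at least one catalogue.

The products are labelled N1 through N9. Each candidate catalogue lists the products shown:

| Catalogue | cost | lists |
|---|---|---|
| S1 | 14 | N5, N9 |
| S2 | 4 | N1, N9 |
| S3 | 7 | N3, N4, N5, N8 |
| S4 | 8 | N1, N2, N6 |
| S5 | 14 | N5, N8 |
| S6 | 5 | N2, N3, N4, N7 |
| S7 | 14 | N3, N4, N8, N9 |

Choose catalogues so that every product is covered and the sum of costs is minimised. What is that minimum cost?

S2, S3, S4, S6 together cover every product (S2 ∪ S3 ∪ S4 ∪ S6 = {N1, N2, N3, N4, N5, N6, N7, N8, N9}); total cost 4 + 7 + 8 + 5 = 24.
No covering selection has total cost below 24.

24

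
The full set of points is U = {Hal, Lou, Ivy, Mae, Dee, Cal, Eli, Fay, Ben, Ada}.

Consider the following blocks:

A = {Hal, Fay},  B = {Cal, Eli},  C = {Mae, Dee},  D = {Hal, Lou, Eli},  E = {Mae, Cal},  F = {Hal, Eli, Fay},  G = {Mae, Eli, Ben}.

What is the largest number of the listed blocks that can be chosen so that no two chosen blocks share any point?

A, B, C are pairwise disjoint (A={Hal,Fay}; B={Cal,Eli}; C={Mae,Dee}).
Every remaining block overlaps one of these, and no 4 of the listed blocks are pairwise disjoint, so 3 is the maximum.

3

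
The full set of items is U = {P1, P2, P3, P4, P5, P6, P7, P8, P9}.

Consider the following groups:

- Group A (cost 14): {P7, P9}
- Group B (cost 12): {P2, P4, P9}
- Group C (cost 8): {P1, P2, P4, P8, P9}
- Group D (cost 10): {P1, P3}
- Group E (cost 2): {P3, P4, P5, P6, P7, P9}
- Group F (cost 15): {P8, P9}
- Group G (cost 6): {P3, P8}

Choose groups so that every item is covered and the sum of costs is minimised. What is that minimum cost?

C, E together cover every item (C ∪ E = {P1, P2, P3, P4, P5, P6, P7, P8, P9}); total cost 8 + 2 = 10.
No covering selection has total cost below 10.

10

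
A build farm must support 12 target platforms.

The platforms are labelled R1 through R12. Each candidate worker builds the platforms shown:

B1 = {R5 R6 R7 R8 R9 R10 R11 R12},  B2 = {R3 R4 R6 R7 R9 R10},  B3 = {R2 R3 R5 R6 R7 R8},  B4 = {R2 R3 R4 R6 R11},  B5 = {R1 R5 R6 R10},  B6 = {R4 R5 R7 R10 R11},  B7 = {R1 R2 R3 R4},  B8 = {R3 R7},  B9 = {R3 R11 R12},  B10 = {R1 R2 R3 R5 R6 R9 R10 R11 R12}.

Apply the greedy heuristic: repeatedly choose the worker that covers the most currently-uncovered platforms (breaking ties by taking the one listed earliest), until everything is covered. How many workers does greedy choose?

3

Greedy: pick B10 (covers 9 new) → pick B1 (covers 2 new) → pick B2 (covers 1 new). Total picks: 3.
(The true minimum cover uses only 2 workers, so greedy is not optimal here.)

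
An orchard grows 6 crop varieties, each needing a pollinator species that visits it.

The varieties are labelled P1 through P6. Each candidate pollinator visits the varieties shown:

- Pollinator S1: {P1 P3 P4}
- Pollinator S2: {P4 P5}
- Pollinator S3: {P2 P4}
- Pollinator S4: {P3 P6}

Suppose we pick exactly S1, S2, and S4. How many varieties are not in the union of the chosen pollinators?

1

Union of S1, S2, S4 = {P1, P3, P4, P5, P6}.
Not covered: P2 — 1 variety.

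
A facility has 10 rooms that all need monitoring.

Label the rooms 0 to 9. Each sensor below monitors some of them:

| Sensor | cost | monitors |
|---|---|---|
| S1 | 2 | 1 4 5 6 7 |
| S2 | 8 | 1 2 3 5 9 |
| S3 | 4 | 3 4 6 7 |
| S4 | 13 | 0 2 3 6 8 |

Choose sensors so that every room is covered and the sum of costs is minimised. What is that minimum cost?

S1, S2, S4 together cover every room (S1 ∪ S2 ∪ S4 = {0, 1, 2, 3, 4, 5, 6, 7, 8, 9}); total cost 2 + 8 + 13 = 23.
No covering selection has total cost below 23.

23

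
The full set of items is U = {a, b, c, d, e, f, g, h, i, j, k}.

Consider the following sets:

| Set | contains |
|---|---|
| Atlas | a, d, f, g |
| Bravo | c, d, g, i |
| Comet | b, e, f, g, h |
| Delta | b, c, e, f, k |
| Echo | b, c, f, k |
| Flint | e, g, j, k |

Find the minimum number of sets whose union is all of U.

Atlas, Bravo, Comet, and Flint cover everything between them: the union {a, b, c, d, e, f, g, h, i, j, k} is all of U.
Only Flint contains j, so Flint is forced; the remaining 7 items need at least 3 more sets (each remaining set adds at most 3) — so at least 4 sets are needed, and 4 is optimal.

4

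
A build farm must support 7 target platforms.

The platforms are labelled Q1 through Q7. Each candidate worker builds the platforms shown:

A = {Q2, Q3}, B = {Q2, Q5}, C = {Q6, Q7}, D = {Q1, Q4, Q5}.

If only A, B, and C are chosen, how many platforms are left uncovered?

Union of A, B, C = {Q2, Q3, Q5, Q6, Q7}.
Not covered: Q1, Q4 — 2 platforms.

2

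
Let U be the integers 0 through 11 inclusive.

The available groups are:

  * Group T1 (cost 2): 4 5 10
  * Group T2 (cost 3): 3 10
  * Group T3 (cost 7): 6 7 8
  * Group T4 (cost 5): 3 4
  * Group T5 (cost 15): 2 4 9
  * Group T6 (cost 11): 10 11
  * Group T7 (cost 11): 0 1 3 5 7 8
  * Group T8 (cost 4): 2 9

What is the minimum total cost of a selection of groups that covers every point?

35

T1, T3, T6, T7, T8 together cover every point (T1 ∪ T3 ∪ T6 ∪ T7 ∪ T8 = {0, 1, 2, 3, 4, 5, 6, 7, 8, 9, 10, 11}); total cost 2 + 7 + 11 + 11 + 4 = 35.
No covering selection has total cost below 35.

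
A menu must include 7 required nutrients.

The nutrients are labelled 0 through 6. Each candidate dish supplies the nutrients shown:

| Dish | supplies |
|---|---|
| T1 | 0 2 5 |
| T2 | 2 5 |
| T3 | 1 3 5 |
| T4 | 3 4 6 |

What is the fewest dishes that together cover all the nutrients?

Take {T1, T3, T4}. Their union is {0, 1, 2, 3, 4, 5, 6}, which is all 7 nutrients.
Each dish has at most 3 nutrients, and 2·3 = 6 < 7 — so at least 3 dishes are needed, and 3 is optimal.

3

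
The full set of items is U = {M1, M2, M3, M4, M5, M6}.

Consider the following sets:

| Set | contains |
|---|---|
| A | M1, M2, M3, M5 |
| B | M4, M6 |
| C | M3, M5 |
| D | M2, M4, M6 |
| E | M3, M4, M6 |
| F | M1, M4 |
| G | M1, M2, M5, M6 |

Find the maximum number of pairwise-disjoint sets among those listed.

C, F are pairwise disjoint (C={M3,M5}; F={M1,M4}).
Every remaining set overlaps one of these, and no 3 of the listed sets are pairwise disjoint, so 2 is the maximum.

2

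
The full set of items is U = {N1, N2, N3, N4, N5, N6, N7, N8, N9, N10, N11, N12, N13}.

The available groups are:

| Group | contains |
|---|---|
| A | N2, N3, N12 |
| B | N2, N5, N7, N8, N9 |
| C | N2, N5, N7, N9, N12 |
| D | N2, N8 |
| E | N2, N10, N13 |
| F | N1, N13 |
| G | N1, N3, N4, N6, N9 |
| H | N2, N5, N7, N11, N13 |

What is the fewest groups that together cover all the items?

5

Take {A, B, E, G, H}. Their union is {N1, N2, N3, N4, N5, N6, N7, N8, N9, N10, N11, N12, N13}, which is all 13 items.
No 4 of the 8 groups cover everything (all 70 combinations miss at least one item), so 5 is optimal.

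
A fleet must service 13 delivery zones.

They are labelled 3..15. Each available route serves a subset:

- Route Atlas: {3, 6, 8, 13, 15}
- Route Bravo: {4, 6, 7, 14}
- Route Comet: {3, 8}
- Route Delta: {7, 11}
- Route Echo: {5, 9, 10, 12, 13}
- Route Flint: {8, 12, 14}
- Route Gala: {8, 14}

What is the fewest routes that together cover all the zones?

4

Atlas and Bravo and Delta and Echo together: Atlas ∪ Bravo ∪ Delta ∪ Echo = {3, 4, 5, 6, 7, 8, 9, 10, 11, 12, 13, 14, 15} — every zone is covered.
Only Delta contains 11, so Delta is forced; the remaining 11 zones need at least 3 more routes (each remaining route adds at most 5) — so at least 4 routes are needed, and 4 is optimal.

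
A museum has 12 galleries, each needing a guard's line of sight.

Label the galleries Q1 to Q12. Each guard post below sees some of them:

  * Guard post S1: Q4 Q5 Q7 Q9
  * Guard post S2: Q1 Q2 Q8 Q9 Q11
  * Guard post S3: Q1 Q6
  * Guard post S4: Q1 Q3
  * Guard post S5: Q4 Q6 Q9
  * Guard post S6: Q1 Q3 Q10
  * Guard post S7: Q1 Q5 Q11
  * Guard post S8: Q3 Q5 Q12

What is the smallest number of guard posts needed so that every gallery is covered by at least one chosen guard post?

Take {S1, S2, S5, S6, S8}. Their union is {Q1, Q2, Q3, Q4, Q5, Q6, Q7, Q8, Q9, Q10, Q11, Q12}, which is all 12 galleries.
No 4 of the 8 guard posts cover everything (all 70 combinations miss at least one gallery), so 5 is optimal.

5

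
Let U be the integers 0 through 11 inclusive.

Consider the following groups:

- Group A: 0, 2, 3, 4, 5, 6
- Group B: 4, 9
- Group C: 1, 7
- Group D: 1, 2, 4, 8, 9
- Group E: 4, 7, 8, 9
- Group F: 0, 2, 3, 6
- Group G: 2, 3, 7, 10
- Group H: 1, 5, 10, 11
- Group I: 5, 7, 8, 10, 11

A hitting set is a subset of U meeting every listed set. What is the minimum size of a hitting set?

The 4 points {2, 4, 7, 11} hit every group.
No choice of 3 points meets every group, so 4 is the minimum.

4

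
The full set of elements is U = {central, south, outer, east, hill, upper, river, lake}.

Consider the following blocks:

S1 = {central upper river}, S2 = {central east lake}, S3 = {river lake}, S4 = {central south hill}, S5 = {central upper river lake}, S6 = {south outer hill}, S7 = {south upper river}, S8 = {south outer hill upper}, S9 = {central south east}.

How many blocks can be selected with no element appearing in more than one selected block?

S2, S8 are pairwise disjoint (S2={central,east,lake}; S8={south,outer,hill,upper}).
Every remaining block overlaps one of these, and no 3 of the listed blocks are pairwise disjoint, so 2 is the maximum.

2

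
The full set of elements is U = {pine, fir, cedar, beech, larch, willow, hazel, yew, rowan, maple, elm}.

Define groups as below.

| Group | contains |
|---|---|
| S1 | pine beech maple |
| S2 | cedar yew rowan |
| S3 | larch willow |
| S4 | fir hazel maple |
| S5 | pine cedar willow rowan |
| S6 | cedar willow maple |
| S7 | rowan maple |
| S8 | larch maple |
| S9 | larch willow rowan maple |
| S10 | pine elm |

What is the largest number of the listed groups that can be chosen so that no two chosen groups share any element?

4

S2, S3, S4, S10 are pairwise disjoint (S2={cedar,yew,rowan}; S3={larch,willow}; S4={fir,hazel,maple}; S10={pine,elm}).
Every remaining group overlaps one of these, and no 5 of the listed groups are pairwise disjoint, so 4 is the maximum.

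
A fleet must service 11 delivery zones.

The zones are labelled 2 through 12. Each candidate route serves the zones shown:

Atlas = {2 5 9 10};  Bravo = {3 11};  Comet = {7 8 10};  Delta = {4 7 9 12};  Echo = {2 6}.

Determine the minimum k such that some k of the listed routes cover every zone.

5

Atlas and Bravo and Comet and Delta and Echo together: Atlas ∪ Bravo ∪ Comet ∪ Delta ∪ Echo = {2, 3, 4, 5, 6, 7, 8, 9, 10, 11, 12} — every zone is covered.
No 4 of the 5 routes cover everything (all 5 combinations miss at least one zone), so 5 is optimal.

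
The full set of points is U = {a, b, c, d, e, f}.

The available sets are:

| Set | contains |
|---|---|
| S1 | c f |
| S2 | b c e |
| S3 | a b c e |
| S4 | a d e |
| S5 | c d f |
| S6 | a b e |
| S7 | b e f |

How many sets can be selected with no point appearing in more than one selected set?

S5, S6 are pairwise disjoint (S5={c,d,f}; S6={a,b,e}).
Every remaining set overlaps one of these, and no 3 of the listed sets are pairwise disjoint, so 2 is the maximum.

2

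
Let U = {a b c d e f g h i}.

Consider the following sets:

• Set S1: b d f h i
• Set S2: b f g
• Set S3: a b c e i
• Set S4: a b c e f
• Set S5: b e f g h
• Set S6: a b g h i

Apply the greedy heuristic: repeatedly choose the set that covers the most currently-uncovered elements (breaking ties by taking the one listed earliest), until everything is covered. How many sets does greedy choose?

Greedy: pick S1 (covers 5 new) → pick S3 (covers 3 new) → pick S2 (covers 1 new). Total picks: 3.

3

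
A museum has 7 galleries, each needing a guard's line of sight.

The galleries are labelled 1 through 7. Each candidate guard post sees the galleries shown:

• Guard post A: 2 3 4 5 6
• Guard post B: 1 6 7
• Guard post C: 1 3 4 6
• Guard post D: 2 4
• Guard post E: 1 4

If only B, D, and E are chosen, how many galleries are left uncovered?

Union of B, D, E = {1, 2, 4, 6, 7}.
Not covered: 3, 5 — 2 galleries.

2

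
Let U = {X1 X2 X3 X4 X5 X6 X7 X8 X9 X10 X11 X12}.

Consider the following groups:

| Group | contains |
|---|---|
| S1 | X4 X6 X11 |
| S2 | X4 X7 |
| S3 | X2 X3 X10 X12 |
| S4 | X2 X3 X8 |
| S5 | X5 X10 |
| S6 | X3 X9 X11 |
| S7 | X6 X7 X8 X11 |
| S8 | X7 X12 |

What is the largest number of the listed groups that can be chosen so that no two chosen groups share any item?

4

S1, S4, S5, S8 are pairwise disjoint (S1={X4,X6,X11}; S4={X2,X3,X8}; S5={X5,X10}; S8={X7,X12}).
Every remaining group overlaps one of these, and no 5 of the listed groups are pairwise disjoint, so 4 is the maximum.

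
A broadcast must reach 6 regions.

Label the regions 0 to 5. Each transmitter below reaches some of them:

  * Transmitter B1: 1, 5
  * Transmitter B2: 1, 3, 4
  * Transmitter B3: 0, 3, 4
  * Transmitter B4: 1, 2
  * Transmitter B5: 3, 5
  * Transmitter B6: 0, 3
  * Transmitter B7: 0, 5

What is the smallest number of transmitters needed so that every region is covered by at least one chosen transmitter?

Take {B3, B4, B5}. Their union is {0, 1, 2, 3, 4, 5}, which is all 6 regions.
Only B4 contains 2, so B4 is forced; the remaining 4 regions need at least 2 more transmitters (each remaining transmitter adds at most 3) — so at least 3 transmitters are needed, and 3 is optimal.

3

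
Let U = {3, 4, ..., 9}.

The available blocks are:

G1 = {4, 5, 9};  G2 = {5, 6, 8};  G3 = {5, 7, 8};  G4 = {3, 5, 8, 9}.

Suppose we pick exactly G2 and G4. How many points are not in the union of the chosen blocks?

Union of G2, G4 = {3, 5, 6, 8, 9}.
Not covered: 4, 7 — 2 points.

2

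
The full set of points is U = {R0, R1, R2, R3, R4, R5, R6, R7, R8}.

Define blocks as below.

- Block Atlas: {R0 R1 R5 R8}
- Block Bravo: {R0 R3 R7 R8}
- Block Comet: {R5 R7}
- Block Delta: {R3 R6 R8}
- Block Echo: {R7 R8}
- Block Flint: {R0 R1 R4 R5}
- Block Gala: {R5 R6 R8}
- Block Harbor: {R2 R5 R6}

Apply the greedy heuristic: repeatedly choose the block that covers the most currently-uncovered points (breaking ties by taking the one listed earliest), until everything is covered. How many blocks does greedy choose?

Greedy: pick Atlas (covers 4 new) → pick Bravo (covers 2 new) → pick Harbor (covers 2 new) → pick Flint (covers 1 new). Total picks: 4.
(The true minimum cover uses only 3 blocks, so greedy is not optimal here.)

4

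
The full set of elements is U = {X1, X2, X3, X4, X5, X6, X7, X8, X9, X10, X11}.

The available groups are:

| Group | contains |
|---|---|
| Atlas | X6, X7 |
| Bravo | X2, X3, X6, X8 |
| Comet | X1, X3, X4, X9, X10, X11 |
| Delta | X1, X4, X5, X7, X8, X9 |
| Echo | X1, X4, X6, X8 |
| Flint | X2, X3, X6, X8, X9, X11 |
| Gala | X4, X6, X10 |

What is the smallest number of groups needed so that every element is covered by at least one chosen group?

Take {Bravo, Comet, Delta}. Their union is {X1, X2, X3, X4, X5, X6, X7, X8, X9, X10, X11}, which is all 11 elements.
Only Delta contains X5, so Delta is forced; the remaining 5 elements need at least 2 more groups (each remaining group adds at most 4) — so at least 3 groups are needed, and 3 is optimal.

3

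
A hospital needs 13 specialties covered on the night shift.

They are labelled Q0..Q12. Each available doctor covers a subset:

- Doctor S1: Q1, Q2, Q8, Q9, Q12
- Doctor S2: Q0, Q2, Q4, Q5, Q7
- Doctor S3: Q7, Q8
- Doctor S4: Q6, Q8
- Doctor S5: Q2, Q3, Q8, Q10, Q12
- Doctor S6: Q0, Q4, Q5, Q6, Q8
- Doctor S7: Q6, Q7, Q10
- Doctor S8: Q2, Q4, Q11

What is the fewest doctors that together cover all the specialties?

Take {S1, S5, S6, S7, S8}. Their union is {Q0, Q1, Q2, Q3, Q4, Q5, Q6, Q7, Q8, Q9, Q10, Q11, Q12}, which is all 13 specialties.
No 4 of the 8 doctors cover everything (all 70 combinations miss at least one specialty), so 5 is optimal.

5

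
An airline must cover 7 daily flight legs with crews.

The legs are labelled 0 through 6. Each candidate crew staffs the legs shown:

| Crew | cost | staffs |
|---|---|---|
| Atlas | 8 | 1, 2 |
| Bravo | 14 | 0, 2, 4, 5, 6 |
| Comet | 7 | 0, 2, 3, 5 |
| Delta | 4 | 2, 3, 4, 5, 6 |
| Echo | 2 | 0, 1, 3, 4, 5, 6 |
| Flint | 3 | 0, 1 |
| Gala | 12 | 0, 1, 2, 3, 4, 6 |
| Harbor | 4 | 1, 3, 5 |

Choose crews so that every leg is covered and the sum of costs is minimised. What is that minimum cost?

6

Delta, Echo together cover every leg (Delta ∪ Echo = {0, 1, 2, 3, 4, 5, 6}); total cost 4 + 2 = 6.
No covering selection has total cost below 6.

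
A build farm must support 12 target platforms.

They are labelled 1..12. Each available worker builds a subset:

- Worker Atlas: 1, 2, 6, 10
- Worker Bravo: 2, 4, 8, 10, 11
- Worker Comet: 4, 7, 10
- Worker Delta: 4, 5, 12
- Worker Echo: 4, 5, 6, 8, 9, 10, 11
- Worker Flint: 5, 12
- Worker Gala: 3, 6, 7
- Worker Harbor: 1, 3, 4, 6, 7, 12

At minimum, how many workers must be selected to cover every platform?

Atlas and Echo and Harbor together: Atlas ∪ Echo ∪ Harbor = {1, 2, 3, 4, 5, 6, 7, 8, 9, 10, 11, 12} — every platform is covered.
Only Echo contains 9, so Echo is forced; the remaining 5 platforms need at least 2 more workers (each remaining worker adds at most 4) — so at least 3 workers are needed, and 3 is optimal.

3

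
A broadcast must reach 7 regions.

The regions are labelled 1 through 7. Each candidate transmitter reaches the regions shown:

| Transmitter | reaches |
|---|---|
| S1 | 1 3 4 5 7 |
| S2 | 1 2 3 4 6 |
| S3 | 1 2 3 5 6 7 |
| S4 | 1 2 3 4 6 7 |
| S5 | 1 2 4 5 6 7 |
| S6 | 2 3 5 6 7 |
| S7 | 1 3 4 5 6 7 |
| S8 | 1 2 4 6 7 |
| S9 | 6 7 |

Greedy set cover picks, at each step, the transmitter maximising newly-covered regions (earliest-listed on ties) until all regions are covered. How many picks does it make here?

Greedy: pick S3 (covers 6 new) → pick S1 (covers 1 new). Total picks: 2.

2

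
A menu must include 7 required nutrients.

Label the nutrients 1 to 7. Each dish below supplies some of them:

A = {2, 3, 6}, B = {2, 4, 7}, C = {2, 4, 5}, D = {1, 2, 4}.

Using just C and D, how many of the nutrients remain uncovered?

Union of C, D = {1, 2, 4, 5}.
Not covered: 3, 6, 7 — 3 nutrients.

3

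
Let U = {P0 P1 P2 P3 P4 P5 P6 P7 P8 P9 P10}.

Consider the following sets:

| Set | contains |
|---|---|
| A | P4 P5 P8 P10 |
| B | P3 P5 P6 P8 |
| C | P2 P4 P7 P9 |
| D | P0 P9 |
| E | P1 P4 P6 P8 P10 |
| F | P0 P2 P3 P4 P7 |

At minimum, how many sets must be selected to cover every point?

B, C, E, and F cover everything between them: the union {P0, P1, P2, P3, P4, P5, P6, P7, P8, P9, P10} is all of U.
No 3 of the 6 sets cover everything (all 20 combinations miss at least one point), so 4 is optimal.

4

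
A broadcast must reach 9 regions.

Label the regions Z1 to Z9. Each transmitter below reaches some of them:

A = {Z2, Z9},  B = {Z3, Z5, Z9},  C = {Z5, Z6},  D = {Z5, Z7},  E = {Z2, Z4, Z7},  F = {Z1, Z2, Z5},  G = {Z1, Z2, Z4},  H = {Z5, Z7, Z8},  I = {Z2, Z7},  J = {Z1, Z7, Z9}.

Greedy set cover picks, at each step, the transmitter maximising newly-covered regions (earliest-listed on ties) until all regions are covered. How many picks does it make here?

5

Greedy: pick B (covers 3 new) → pick E (covers 3 new) → pick C (covers 1 new) → pick F (covers 1 new) → pick H (covers 1 new). Total picks: 5.
(The true minimum cover uses only 4 transmitters, so greedy is not optimal here.)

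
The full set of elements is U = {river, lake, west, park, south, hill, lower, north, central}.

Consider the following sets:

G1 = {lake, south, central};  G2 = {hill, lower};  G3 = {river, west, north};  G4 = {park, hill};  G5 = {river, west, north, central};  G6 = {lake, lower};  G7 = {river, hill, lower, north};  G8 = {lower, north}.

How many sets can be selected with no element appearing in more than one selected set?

G4, G5, G6 are pairwise disjoint (G4={park,hill}; G5={river,west,north,central}; G6={lake,lower}).
Every remaining set overlaps one of these, and no 4 of the listed sets are pairwise disjoint, so 3 is the maximum.

3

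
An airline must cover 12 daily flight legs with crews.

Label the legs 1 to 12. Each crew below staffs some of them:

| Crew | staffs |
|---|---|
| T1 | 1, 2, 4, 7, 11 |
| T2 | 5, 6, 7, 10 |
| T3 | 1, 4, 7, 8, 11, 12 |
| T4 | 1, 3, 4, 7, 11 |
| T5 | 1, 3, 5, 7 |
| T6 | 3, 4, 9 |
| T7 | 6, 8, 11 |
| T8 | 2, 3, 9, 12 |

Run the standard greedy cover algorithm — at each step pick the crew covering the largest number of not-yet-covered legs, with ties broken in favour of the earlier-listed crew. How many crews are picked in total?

Greedy: pick T3 (covers 6 new) → pick T2 (covers 3 new) → pick T8 (covers 3 new). Total picks: 3.

3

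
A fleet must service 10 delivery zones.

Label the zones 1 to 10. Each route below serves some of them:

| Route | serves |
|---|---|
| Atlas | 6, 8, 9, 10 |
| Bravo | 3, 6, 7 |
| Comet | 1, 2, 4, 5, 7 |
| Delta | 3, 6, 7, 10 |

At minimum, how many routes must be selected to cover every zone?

3

Atlas and Comet and Delta together: Atlas ∪ Comet ∪ Delta = {1, 2, 3, 4, 5, 6, 7, 8, 9, 10} — every zone is covered.
Only Comet contains 1, so Comet is forced; the remaining 5 zones need at least 2 more routes (each remaining route adds at most 4) — so at least 3 routes are needed, and 3 is optimal.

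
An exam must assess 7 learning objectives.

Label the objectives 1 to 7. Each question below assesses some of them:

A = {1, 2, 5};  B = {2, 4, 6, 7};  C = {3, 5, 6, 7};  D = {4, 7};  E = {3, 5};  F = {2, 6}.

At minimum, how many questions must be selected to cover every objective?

3

Take {A, B, C}. Their union is {1, 2, 3, 4, 5, 6, 7}, which is all 7 objectives.
Only A contains 1, so A is forced; the remaining 4 objectives need at least 2 more questions (each remaining question adds at most 3) — so at least 3 questions are needed, and 3 is optimal.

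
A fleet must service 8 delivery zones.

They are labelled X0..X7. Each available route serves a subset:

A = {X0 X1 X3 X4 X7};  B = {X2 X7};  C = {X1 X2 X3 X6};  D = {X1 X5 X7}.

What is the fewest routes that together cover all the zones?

3

Take {A, C, D}. Their union is {X0, X1, X2, X3, X4, X5, X6, X7}, which is all 8 zones.
Only A contains X0, so A is forced; the remaining 3 zones need at least 2 more routes (each remaining route adds at most 2) — so at least 3 routes are needed, and 3 is optimal.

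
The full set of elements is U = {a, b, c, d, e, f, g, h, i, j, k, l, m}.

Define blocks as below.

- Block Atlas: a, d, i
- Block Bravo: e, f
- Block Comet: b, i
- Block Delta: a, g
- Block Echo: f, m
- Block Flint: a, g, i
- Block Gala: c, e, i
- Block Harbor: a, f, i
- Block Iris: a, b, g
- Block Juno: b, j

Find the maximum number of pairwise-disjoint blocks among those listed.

4

Delta, Echo, Gala, Juno are pairwise disjoint (Delta={a,g}; Echo={f,m}; Gala={c,e,i}; Juno={b,j}).
Every remaining block overlaps one of these, and no 5 of the listed blocks are pairwise disjoint, so 4 is the maximum.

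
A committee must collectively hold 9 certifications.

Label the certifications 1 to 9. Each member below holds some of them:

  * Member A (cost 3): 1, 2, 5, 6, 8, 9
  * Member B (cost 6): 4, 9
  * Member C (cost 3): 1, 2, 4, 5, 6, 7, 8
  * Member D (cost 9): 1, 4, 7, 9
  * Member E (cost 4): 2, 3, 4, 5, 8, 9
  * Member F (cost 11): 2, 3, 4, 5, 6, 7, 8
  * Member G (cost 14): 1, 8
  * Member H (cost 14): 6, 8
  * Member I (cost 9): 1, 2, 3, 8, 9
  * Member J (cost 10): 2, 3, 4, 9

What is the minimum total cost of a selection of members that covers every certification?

7

C, E together cover every certification (C ∪ E = {1, 2, 3, 4, 5, 6, 7, 8, 9}); total cost 3 + 4 = 7.
No covering selection has total cost below 7.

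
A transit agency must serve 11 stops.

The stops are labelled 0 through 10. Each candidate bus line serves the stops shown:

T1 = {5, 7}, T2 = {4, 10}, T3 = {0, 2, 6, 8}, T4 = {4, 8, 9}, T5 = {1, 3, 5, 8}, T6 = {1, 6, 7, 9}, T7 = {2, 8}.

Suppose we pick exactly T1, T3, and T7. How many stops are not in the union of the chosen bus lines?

Union of T1, T3, T7 = {0, 2, 5, 6, 7, 8}.
Not covered: 1, 3, 4, 9, 10 — 5 stops.

5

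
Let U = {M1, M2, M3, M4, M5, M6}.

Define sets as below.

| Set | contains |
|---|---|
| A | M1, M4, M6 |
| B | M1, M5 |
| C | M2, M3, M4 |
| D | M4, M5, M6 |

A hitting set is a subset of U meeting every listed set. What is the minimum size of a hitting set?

Take H = {M1, M4}. Each listed set contains at least one of these, so H is a hitting set of size 2.
The sets B, C are pairwise disjoint, so any hitting set needs a separate point for each — at least 2. Hence 2 is optimal.

2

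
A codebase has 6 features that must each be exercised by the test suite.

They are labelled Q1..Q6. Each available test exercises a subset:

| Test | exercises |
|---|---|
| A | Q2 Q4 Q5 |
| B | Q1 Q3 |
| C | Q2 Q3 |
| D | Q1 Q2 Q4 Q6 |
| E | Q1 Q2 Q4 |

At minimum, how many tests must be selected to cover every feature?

3

Take {A, B, D}. Their union is {Q1, Q2, Q3, Q4, Q5, Q6}, which is all 6 features.
Only A contains Q5, so A is forced; the remaining 3 features need at least 2 more tests (each remaining test adds at most 2) — so at least 3 tests are needed, and 3 is optimal.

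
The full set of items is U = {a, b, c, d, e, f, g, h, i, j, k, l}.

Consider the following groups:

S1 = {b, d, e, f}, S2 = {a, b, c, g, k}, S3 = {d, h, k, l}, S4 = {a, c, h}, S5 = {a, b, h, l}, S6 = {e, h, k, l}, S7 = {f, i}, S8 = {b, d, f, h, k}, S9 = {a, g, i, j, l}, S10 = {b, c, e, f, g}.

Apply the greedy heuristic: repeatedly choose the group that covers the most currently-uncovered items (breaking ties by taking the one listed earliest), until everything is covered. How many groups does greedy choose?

Greedy: pick S2 (covers 5 new) → pick S1 (covers 3 new) → pick S9 (covers 3 new) → pick S3 (covers 1 new). Total picks: 4.
(The true minimum cover uses only 3 groups, so greedy is not optimal here.)

4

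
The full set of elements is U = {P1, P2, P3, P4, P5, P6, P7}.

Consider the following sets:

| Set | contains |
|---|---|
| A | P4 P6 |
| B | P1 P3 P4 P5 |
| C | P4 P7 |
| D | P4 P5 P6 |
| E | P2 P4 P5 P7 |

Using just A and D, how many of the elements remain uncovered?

4

Union of A, D = {P4, P5, P6}.
Not covered: P1, P2, P3, P7 — 4 elements.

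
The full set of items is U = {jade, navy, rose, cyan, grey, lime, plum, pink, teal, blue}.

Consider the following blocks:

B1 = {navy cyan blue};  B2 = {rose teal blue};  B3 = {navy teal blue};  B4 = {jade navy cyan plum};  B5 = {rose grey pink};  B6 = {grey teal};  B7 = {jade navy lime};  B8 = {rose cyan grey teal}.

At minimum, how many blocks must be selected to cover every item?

4

B3 and B4 and B5 and B7 together: B3 ∪ B4 ∪ B5 ∪ B7 = {jade, navy, rose, cyan, grey, lime, plum, pink, teal, blue} — every item is covered.
No 3 of the 8 blocks cover everything (all 56 combinations miss at least one item), so 4 is optimal.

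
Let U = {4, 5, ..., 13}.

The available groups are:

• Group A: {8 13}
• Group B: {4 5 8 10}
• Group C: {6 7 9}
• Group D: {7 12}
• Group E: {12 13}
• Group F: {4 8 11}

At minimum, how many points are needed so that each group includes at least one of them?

Take H = {7, 8, 13}. Each listed group contains at least one of these, so H is a hitting set of size 3.
The groups B, C, E are pairwise disjoint, so any hitting set needs a separate point for each — at least 3. Hence 3 is optimal.

3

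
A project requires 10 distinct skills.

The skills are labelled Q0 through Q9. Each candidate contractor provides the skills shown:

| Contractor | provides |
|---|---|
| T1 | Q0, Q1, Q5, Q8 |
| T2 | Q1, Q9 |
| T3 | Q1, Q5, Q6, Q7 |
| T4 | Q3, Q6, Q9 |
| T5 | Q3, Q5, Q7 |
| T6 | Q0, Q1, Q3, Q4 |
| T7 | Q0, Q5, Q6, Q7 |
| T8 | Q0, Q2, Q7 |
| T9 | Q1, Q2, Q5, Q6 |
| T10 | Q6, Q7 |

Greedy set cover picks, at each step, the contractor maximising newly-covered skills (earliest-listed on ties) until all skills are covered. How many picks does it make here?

4

Greedy: pick T1 (covers 4 new) → pick T4 (covers 3 new) → pick T8 (covers 2 new) → pick T6 (covers 1 new). Total picks: 4.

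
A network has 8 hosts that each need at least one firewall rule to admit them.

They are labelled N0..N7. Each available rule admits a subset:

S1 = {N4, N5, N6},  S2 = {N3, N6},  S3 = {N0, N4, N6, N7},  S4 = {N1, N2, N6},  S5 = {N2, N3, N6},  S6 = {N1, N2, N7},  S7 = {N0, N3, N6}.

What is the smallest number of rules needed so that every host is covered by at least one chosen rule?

S1 and S6 and S7 together: S1 ∪ S6 ∪ S7 = {N0, N1, N2, N3, N4, N5, N6, N7} — every host is covered.
Only S1 contains N5, so S1 is forced; the remaining 5 hosts need at least 2 more rules (each remaining rule adds at most 3) — so at least 3 rules are needed, and 3 is optimal.

3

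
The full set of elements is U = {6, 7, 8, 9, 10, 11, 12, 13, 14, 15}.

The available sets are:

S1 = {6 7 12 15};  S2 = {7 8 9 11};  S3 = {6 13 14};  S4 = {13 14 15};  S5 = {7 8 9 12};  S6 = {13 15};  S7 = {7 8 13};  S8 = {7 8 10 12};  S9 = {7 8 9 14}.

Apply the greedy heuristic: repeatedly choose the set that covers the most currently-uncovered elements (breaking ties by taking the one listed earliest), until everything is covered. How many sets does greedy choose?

Greedy: pick S1 (covers 4 new) → pick S2 (covers 3 new) → pick S3 (covers 2 new) → pick S8 (covers 1 new). Total picks: 4.

4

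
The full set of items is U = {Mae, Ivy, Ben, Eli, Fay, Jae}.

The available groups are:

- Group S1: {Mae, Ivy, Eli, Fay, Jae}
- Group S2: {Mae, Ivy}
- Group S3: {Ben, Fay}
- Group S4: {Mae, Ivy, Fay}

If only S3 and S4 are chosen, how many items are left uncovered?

2

Union of S3, S4 = {Mae, Ivy, Ben, Fay}.
Not covered: Eli, Jae — 2 items.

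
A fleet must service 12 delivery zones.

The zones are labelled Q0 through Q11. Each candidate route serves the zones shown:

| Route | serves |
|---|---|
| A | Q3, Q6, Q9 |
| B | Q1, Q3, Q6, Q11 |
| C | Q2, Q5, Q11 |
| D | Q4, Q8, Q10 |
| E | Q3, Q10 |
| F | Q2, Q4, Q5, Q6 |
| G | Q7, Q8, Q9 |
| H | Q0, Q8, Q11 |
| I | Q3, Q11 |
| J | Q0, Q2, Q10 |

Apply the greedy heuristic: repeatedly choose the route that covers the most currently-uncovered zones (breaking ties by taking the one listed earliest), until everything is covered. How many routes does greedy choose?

Greedy: pick B (covers 4 new) → pick D (covers 3 new) → pick C (covers 2 new) → pick G (covers 2 new) → pick H (covers 1 new). Total picks: 5.
(The true minimum cover uses only 4 routes, so greedy is not optimal here.)

5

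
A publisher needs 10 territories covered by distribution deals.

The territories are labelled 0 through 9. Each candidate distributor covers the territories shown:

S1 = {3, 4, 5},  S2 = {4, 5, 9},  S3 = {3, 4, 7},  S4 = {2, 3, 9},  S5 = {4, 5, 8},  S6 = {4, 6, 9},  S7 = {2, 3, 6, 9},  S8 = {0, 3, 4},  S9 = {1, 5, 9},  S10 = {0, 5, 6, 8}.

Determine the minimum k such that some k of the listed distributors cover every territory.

S3 and S4 and S9 and S10 together: S3 ∪ S4 ∪ S9 ∪ S10 = {0, 1, 2, 3, 4, 5, 6, 7, 8, 9} — every territory is covered.
Only S9 contains 1, so S9 is forced; the remaining 7 territories need at least 3 more distributors (each remaining distributor adds at most 3) — so at least 4 distributors are needed, and 4 is optimal.

4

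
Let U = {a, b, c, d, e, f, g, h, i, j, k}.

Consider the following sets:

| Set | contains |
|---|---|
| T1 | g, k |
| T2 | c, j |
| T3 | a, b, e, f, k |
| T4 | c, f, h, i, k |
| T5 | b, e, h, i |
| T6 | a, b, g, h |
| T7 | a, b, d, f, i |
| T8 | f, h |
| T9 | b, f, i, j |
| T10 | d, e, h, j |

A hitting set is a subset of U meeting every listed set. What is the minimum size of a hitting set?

4

The 4 elements {a, g, h, j} hit every set.
No choice of 3 elements meets every set, so 4 is the minimum.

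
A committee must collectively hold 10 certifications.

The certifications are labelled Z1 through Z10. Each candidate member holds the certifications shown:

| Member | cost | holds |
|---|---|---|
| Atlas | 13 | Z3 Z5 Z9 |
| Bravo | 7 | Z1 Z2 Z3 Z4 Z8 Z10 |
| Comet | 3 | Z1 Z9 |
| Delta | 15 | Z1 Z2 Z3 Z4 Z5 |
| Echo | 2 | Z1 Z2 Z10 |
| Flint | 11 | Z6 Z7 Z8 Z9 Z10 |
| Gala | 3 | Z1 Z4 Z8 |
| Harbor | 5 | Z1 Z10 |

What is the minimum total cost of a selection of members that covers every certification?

26

Delta, Flint together cover every certification (Delta ∪ Flint = {Z1, Z2, Z3, Z4, Z5, Z6, Z7, Z8, Z9, Z10}); total cost 15 + 11 = 26.
The greedy pick Echo, Gala, Comet, Flint, Atlas costs 32; no covering selection beats 26.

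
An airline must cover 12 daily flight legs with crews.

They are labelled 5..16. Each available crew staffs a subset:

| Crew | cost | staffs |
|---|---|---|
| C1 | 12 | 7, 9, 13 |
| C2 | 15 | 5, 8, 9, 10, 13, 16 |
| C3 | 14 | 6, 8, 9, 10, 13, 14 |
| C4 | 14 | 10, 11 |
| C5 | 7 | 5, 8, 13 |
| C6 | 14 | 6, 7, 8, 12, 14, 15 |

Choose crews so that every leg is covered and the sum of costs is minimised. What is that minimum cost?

43

C2, C4, C6 together cover every leg (C2 ∪ C4 ∪ C6 = {5, 6, 7, 8, 9, 10, 11, 12, 13, 14, 15, 16}); total cost 15 + 14 + 14 = 43.
The greedy pick C3, C6, C5, C4, C2 costs 64; no covering selection beats 43.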